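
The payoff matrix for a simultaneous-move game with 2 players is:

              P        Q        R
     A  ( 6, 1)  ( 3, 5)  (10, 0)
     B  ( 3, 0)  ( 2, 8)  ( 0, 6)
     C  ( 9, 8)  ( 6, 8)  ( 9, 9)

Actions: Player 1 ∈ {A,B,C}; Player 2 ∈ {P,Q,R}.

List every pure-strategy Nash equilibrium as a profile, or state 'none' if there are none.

No pure NE.

(A,P): not NE [P1→C gives 9>6; P2→Q gives 5>1]
(A,Q): not NE [P1→C gives 6>3]
(A,R): not NE [P2→Q gives 5>0]
(B,P): not NE [P1→C gives 9>3; P2→Q gives 8>0]
(B,Q): not NE [P1→C gives 6>2]
(B,R): not NE [P1→A gives 10>0; P2→Q gives 8>6]
(C,P): not NE [P2→R gives 9>8]
(C,Q): not NE [P2→R gives 9>8]
(C,R): not NE [P1→A gives 10>9]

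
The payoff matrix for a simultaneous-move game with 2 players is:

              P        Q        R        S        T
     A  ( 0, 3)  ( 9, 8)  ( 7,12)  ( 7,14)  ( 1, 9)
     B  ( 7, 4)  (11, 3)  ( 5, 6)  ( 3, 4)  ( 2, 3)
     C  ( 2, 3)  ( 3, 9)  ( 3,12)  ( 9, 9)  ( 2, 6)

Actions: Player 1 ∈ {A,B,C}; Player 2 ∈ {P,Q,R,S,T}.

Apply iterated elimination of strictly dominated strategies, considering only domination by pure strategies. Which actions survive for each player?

P2 drop P (R beats it: A:12>3 B:6>4 C:12>3)
P2 drop Q (R beats it: A:12>8 B:6>3 C:12>9)
P2 drop T (R beats it: A:12>9 B:6>3 C:12>6)
P1 drop B (A beats it: R:7>5 S:7>3)
P1→{A,C} P2→{R,S}

IESDS → P1:{A,C} P2:{R,S}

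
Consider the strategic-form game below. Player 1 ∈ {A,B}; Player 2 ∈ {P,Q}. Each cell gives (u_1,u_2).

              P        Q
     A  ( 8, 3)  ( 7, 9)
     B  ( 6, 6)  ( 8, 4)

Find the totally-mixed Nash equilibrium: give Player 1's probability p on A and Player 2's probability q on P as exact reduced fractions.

(p,q) = (1/4, 1/3)

P1 indiff ⇒ q·8+(1-q)·7 = q·6+(1-q)·8 ⇒ q(2) = (1-q)(1) ⇒ q = 1/3
P2 indiff ⇒ p·3+(1-p)·6 = p·9+(1-p)·4 ⇒ p(-6) = (1-p)(-2) ⇒ p = 1/4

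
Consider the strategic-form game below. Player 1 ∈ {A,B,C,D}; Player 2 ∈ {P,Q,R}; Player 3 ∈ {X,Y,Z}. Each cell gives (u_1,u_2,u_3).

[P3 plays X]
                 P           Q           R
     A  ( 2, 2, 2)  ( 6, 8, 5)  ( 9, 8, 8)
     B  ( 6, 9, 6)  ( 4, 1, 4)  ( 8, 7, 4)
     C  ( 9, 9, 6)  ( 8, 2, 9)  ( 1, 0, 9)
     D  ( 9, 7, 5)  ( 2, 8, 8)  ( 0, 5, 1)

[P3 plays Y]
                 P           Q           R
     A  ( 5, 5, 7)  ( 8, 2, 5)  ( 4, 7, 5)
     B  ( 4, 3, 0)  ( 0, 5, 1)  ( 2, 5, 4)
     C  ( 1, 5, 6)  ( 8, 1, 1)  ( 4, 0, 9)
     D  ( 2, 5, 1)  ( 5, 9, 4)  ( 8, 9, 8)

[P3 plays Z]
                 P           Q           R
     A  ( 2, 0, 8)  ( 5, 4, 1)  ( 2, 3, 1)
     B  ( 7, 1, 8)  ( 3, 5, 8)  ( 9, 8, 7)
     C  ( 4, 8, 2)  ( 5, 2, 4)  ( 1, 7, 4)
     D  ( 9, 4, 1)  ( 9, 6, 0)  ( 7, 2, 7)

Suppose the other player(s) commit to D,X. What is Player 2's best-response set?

P2 best: {Q}

u_2(P vs D,X) = 7
u_2(Q vs D,X) = 8
u_2(R vs D,X) = 5
max payoff 8 at {Q}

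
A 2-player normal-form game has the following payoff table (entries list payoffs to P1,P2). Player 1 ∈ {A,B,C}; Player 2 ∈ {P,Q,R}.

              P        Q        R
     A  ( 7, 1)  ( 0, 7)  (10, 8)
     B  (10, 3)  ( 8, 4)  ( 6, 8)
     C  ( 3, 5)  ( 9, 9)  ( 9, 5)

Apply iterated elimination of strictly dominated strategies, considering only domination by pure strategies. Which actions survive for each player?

P2 drop P (Q beats it: A:7>1 B:4>3 C:9>5)
P1 drop B (C beats it: Q:9>8 R:9>6)
P1→{A,C} P2→{Q,R}

IESDS → P1:{A,C} P2:{Q,R}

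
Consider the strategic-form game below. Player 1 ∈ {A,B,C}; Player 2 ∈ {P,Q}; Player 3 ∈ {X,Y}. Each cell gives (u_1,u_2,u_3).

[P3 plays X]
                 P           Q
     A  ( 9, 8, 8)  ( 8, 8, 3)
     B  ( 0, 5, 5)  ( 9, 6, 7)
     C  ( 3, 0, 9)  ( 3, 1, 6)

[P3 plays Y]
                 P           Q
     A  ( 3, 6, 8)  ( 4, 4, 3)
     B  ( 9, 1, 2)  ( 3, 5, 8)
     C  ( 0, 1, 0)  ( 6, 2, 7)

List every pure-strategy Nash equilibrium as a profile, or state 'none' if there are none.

Nash profiles: (A,P,X), (C,Q,Y)

(A,P,X): NE
(A,P,Y): not NE [P1→B gives 9>3]
(A,Q,X): not NE [P1→B gives 9>8]
(A,Q,Y): not NE [P1→C gives 6>4; P2→P gives 6>4]
(B,P,X): not NE [P1→A gives 9>0; P2→Q gives 6>5]
(B,P,Y): not NE [P2→Q gives 5>1; P3→X gives 5>2]
(B,Q,X): not NE [P3→Y gives 8>7]
(B,Q,Y): not NE [P1→C gives 6>3]
(C,P,X): not NE [P1→A gives 9>3; P2→Q gives 1>0]
(C,P,Y): not NE [P1→B gives 9>0; P2→Q gives 2>1; P3→X gives 9>0]
(C,Q,X): not NE [P1→B gives 9>3; P3→Y gives 7>6]
(C,Q,Y): NE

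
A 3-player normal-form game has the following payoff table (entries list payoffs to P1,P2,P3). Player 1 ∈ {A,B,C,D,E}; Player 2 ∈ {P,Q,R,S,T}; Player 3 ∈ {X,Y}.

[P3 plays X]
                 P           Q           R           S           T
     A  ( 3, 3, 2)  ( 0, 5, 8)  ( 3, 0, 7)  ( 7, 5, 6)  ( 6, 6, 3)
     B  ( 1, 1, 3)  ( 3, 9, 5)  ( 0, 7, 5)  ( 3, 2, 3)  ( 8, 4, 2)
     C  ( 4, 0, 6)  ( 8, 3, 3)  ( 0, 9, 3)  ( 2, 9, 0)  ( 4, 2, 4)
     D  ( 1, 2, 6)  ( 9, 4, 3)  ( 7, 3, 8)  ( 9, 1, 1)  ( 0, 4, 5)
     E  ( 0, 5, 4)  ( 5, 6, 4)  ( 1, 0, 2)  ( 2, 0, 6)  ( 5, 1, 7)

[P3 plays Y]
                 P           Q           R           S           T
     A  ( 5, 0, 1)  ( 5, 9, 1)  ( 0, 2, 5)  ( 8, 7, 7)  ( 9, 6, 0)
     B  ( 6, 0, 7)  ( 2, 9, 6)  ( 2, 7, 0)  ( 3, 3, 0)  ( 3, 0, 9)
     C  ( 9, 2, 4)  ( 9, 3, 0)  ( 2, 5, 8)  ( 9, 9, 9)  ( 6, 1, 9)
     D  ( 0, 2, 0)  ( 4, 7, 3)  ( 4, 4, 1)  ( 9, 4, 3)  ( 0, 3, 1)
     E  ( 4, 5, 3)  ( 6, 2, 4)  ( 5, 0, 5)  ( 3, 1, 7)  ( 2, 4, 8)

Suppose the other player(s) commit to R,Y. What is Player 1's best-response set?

u_1(A vs R,Y) = 0
u_1(B vs R,Y) = 2
u_1(C vs R,Y) = 2
u_1(D vs R,Y) = 4
u_1(E vs R,Y) = 5
max payoff 5 at {E}

P1 best: {E}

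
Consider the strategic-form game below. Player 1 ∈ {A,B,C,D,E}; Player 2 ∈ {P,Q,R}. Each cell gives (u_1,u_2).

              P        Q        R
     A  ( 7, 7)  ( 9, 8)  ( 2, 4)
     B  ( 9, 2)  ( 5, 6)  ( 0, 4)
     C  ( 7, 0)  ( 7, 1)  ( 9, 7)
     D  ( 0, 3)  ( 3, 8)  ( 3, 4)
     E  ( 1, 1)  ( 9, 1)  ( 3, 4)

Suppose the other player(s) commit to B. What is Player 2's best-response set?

P2 best: {Q}

u_2(P vs B) = 2
u_2(Q vs B) = 6
u_2(R vs B) = 4
max payoff 6 at {Q}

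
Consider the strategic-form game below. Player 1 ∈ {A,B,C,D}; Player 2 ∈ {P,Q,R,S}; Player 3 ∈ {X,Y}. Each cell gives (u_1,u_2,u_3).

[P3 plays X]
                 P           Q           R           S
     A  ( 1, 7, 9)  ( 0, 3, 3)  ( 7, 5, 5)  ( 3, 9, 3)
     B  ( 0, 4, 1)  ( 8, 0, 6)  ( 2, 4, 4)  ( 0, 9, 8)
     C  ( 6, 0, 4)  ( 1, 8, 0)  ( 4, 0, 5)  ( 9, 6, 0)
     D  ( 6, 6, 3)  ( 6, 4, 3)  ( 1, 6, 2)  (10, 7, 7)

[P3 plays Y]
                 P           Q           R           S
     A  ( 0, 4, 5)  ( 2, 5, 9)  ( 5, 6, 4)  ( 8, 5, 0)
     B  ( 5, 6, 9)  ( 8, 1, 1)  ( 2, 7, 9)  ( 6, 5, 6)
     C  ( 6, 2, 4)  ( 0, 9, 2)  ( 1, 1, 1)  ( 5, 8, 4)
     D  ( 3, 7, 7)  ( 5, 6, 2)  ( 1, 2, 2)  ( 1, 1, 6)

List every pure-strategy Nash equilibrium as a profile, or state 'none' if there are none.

Nash profiles: (D,S,X)

(A,P,X): not NE [P1→D gives 6>1; P2→S gives 9>7]
(A,P,Y): not NE [P1→C gives 6>0; P2→R gives 6>4; P3→X gives 9>5]
(A,Q,X): not NE [P1→B gives 8>0; P2→S gives 9>3; P3→Y gives 9>3]
(A,Q,Y): not NE [P1→B gives 8>2; P2→R gives 6>5]
(A,R,X): not NE [P2→S gives 9>5]
(A,R,Y): not NE [P3→X gives 5>4]
(A,S,X): not NE [P1→D gives 10>3]
(A,S,Y): not NE [P2→R gives 6>5; P3→X gives 3>0]
(B,P,X): not NE [P1→D gives 6>0; P2→S gives 9>4; P3→Y gives 9>1]
(B,P,Y): not NE [P1→C gives 6>5; P2→R gives 7>6]
(B,Q,X): not NE [P2→S gives 9>0]
(B,Q,Y): not NE [P2→R gives 7>1; P3→X gives 6>1]
(B,R,X): not NE [P1→A gives 7>2; P2→S gives 9>4; P3→Y gives 9>4]
(B,R,Y): not NE [P1→A gives 5>2]
(B,S,X): not NE [P1→D gives 10>0]
(B,S,Y): not NE [P1→A gives 8>6; P2→R gives 7>5; P3→X gives 8>6]
(C,P,X): not NE [P2→Q gives 8>0]
(C,P,Y): not NE [P2→Q gives 9>2]
(C,Q,X): not NE [P1→B gives 8>1; P3→Y gives 2>0]
(C,Q,Y): not NE [P1→B gives 8>0]
(C,R,X): not NE [P1→A gives 7>4; P2→Q gives 8>0]
(C,R,Y): not NE [P1→A gives 5>1; P2→Q gives 9>1; P3→X gives 5>1]
(C,S,X): not NE [P1→D gives 10>9; P2→Q gives 8>6; P3→Y gives 4>0]
(C,S,Y): not NE [P1→A gives 8>5; P2→Q gives 9>8]
(D,P,X): not NE [P2→S gives 7>6; P3→Y gives 7>3]
(D,P,Y): not NE [P1→C gives 6>3]
(D,Q,X): not NE [P1→B gives 8>6; P2→S gives 7>4]
(D,Q,Y): not NE [P1→B gives 8>5; P2→P gives 7>6; P3→X gives 3>2]
(D,R,X): not NE [P1→A gives 7>1; P2→S gives 7>6]
(D,R,Y): not NE [P1→A gives 5>1; P2→P gives 7>2]
(D,S,X): NE
(D,S,Y): not NE [P1→A gives 8>1; P2→P gives 7>1; P3→X gives 7>6]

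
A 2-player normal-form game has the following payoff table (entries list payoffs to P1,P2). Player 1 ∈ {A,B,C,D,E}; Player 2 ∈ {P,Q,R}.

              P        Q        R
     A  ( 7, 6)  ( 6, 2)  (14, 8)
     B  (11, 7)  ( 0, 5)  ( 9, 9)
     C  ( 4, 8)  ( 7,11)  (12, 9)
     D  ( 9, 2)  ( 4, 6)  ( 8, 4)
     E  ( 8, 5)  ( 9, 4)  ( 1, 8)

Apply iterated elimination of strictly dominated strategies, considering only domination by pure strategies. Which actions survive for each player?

P2 drop P (R beats it: A:8>6 B:9>7 C:9>8 D:4>2 E:8>5)
P1 drop B (A beats it: Q:6>0 R:14>9)
P1 drop D (A beats it: Q:6>4 R:14>8)
P1→{A,C,E} P2→{Q,R}

Remaining: P1:{A,C,E} P2:{Q,R}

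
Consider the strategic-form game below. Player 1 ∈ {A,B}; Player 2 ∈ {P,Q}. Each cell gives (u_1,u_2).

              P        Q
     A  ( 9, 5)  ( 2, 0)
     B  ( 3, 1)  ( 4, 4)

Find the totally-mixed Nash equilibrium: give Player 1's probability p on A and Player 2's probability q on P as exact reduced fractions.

P1 indiff ⇒ q·9+(1-q)·2 = q·3+(1-q)·4 ⇒ q(6) = (1-q)(2) ⇒ q = 1/4
P2 indiff ⇒ p·5+(1-p)·1 = p·0+(1-p)·4 ⇒ p(5) = (1-p)(3) ⇒ p = 3/8

P1 mixes 3/8 on A; P2 mixes 1/4 on P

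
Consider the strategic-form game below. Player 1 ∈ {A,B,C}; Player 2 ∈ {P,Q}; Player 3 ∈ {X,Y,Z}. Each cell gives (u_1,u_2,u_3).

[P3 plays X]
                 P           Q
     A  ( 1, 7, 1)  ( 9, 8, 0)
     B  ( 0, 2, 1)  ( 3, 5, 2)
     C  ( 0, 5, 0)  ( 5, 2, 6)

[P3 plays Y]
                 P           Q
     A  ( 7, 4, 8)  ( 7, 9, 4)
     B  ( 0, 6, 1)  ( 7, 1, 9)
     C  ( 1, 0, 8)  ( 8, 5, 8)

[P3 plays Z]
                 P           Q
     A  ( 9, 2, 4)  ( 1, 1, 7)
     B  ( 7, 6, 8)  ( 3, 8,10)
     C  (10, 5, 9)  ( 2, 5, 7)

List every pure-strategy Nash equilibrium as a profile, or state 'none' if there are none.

(A,P,X): not NE [P2→Q gives 8>7; P3→Y gives 8>1]
(A,P,Y): not NE [P2→Q gives 9>4]
(A,P,Z): not NE [P1→C gives 10>9; P3→Y gives 8>4]
(A,Q,X): not NE [P3→Z gives 7>0]
(A,Q,Y): not NE [P1→C gives 8>7; P3→Z gives 7>4]
(A,Q,Z): not NE [P1→B gives 3>1; P2→P gives 2>1]
(B,P,X): not NE [P1→A gives 1>0; P2→Q gives 5>2; P3→Z gives 8>1]
(B,P,Y): not NE [P1→A gives 7>0; P3→Z gives 8>1]
(B,P,Z): not NE [P1→C gives 10>7; P2→Q gives 8>6]
(B,Q,X): not NE [P1→A gives 9>3; P3→Z gives 10>2]
(B,Q,Y): not NE [P1→C gives 8>7; P2→P gives 6>1; P3→Z gives 10>9]
(B,Q,Z): NE
(C,P,X): not NE [P1→A gives 1>0; P3→Z gives 9>0]
(C,P,Y): not NE [P1→A gives 7>1; P2→Q gives 5>0; P3→Z gives 9>8]
(C,P,Z): NE
(C,Q,X): not NE [P1→A gives 9>5; P2→P gives 5>2; P3→Y gives 8>6]
(C,Q,Y): NE
(C,Q,Z): not NE [P1→B gives 3>2; P3→Y gives 8>7]

NE set: (B,Q,Z), (C,P,Z), (C,Q,Y)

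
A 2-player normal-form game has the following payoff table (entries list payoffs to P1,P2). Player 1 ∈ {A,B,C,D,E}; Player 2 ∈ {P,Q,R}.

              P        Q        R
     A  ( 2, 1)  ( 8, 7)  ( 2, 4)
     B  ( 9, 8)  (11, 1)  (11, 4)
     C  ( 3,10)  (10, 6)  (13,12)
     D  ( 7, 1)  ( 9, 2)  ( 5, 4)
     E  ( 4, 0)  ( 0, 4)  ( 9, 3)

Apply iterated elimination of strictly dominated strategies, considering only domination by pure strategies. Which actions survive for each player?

IESDS → P1:{B,C} P2:{P,R}

P1 drop A (B beats it: P:9>2 Q:11>8 R:11>2)
P1 drop D (B beats it: P:9>7 Q:11>9 R:11>5)
P1 drop E (B beats it: P:9>4 Q:11>0 R:11>9)
P2 drop Q (P beats it: B:8>1 C:10>6)
P1→{B,C} P2→{P,R}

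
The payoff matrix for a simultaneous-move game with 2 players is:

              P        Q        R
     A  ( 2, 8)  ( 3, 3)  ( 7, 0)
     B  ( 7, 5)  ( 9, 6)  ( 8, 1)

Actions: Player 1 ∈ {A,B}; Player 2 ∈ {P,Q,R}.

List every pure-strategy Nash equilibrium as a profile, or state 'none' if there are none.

(A,P): not NE [P1→B gives 7>2]
(A,Q): not NE [P1→B gives 9>3; P2→P gives 8>3]
(A,R): not NE [P1→B gives 8>7; P2→P gives 8>0]
(B,P): not NE [P2→Q gives 6>5]
(B,Q): NE
(B,R): not NE [P2→Q gives 6>1]

NE set: (B,Q)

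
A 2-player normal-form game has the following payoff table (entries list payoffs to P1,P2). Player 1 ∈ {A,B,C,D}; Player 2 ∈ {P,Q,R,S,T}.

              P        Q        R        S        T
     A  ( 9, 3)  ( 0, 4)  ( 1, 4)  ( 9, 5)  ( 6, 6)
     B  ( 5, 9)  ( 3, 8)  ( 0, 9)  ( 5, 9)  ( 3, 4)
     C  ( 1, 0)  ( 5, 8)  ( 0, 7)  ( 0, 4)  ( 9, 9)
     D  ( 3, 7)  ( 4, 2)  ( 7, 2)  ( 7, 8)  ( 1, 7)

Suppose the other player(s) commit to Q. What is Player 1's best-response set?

u_1(A vs Q) = 0
u_1(B vs Q) = 3
u_1(C vs Q) = 5
u_1(D vs Q) = 4
max payoff 5 at {C}

BR_1 = {C}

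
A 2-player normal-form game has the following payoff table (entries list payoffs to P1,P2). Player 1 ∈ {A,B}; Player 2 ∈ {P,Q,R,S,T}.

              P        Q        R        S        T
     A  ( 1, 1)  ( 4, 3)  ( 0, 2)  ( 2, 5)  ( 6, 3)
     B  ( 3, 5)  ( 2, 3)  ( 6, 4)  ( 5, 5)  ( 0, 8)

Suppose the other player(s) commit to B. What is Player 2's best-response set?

u_2(P vs B) = 5
u_2(Q vs B) = 3
u_2(R vs B) = 4
u_2(S vs B) = 5
u_2(T vs B) = 8
max payoff 8 at {T}

P2 best: {T}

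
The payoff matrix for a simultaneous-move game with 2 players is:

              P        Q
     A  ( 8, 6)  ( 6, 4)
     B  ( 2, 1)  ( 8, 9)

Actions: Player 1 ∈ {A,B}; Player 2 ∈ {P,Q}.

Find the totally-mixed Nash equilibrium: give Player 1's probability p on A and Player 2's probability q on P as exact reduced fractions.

p=4/5, q=1/4

P1 indiff ⇒ q·8+(1-q)·6 = q·2+(1-q)·8 ⇒ q(6) = (1-q)(2) ⇒ q = 1/4
P2 indiff ⇒ p·6+(1-p)·1 = p·4+(1-p)·9 ⇒ p(2) = (1-p)(8) ⇒ p = 4/5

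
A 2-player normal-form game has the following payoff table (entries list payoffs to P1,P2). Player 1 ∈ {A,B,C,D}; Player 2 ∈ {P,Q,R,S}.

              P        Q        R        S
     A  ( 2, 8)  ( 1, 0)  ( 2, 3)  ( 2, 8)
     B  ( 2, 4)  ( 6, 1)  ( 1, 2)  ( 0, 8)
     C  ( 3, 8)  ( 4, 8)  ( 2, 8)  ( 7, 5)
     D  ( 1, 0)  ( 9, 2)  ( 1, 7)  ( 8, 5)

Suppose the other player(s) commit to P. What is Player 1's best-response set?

u_1(A vs P) = 2
u_1(B vs P) = 2
u_1(C vs P) = 3
u_1(D vs P) = 1
max payoff 3 at {C}

BR_1 = {C}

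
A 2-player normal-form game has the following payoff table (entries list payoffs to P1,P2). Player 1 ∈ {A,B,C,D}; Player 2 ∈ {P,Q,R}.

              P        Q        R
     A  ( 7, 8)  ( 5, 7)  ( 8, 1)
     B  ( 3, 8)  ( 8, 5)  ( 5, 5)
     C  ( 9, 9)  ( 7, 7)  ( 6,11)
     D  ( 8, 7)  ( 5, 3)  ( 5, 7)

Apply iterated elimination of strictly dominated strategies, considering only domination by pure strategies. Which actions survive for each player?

IESDS → P1:{A,C} P2:{P,R}

P1 drop D (C beats it: P:9>8 Q:7>5 R:6>5)
P2 drop Q (P beats it: A:8>7 B:8>5 C:9>7)
P1 drop B (A beats it: P:7>3 R:8>5)
P1→{A,C} P2→{P,R}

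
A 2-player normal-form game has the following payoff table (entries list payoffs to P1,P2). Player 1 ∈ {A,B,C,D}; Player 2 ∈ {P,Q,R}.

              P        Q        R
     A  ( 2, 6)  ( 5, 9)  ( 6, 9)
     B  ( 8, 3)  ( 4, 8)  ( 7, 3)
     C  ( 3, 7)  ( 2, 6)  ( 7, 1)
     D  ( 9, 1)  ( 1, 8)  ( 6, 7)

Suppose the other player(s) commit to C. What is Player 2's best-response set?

u_2(P vs C) = 7
u_2(Q vs C) = 6
u_2(R vs C) = 1
max payoff 7 at {P}

P2 best: {P}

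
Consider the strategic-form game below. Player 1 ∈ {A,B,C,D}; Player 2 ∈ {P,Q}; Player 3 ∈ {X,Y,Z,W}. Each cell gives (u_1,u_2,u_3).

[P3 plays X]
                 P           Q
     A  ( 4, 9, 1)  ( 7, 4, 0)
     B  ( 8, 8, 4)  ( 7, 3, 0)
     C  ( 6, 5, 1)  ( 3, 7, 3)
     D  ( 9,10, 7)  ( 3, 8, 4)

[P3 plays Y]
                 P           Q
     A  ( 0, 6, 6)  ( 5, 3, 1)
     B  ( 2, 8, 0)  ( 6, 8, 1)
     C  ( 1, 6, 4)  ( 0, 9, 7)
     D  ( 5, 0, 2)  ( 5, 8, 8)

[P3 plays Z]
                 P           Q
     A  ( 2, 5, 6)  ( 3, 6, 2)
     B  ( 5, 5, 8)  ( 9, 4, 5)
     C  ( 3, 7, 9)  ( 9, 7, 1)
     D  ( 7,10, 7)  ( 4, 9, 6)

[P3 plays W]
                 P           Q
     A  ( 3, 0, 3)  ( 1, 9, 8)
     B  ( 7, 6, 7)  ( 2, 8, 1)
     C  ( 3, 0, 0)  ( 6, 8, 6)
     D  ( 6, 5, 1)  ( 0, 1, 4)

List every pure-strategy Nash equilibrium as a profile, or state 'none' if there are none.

(A,P,X): not NE [P1→D gives 9>4; P3→Z gives 6>1]
(A,P,Y): not NE [P1→D gives 5>0]
(A,P,Z): not NE [P1→D gives 7>2; P2→Q gives 6>5]
(A,P,W): not NE [P1→B gives 7>3; P2→Q gives 9>0; P3→Z gives 6>3]
(A,Q,X): not NE [P2→P gives 9>4; P3→W gives 8>0]
(A,Q,Y): not NE [P1→B gives 6>5; P2→P gives 6>3; P3→W gives 8>1]
(A,Q,Z): not NE [P1→C gives 9>3; P3→W gives 8>2]
(A,Q,W): not NE [P1→C gives 6>1]
(B,P,X): not NE [P1→D gives 9>8; P3→Z gives 8>4]
(B,P,Y): not NE [P1→D gives 5>2; P3→Z gives 8>0]
(B,P,Z): not NE [P1→D gives 7>5]
(B,P,W): not NE [P2→Q gives 8>6; P3→Z gives 8>7]
(B,Q,X): not NE [P2→P gives 8>3; P3→Z gives 5>0]
(B,Q,Y): not NE [P3→Z gives 5>1]
(B,Q,Z): not NE [P2→P gives 5>4]
(B,Q,W): not NE [P1→C gives 6>2; P3→Z gives 5>1]
(C,P,X): not NE [P1→D gives 9>6; P2→Q gives 7>5; P3→Z gives 9>1]
(C,P,Y): not NE [P1→D gives 5>1; P2→Q gives 9>6; P3→Z gives 9>4]
(C,P,Z): not NE [P1→D gives 7>3]
(C,P,W): not NE [P1→B gives 7>3; P2→Q gives 8>0; P3→Z gives 9>0]
(C,Q,X): not NE [P1→B gives 7>3; P3→Y gives 7>3]
(C,Q,Y): not NE [P1→B gives 6>0]
(C,Q,Z): not NE [P3→Y gives 7>1]
(C,Q,W): not NE [P3→Y gives 7>6]
(D,P,X): NE
(D,P,Y): not NE [P2→Q gives 8>0; P3→Z gives 7>2]
(D,P,Z): NE
(D,P,W): not NE [P1→B gives 7>6; P3→Z gives 7>1]
(D,Q,X): not NE [P1→B gives 7>3; P2→P gives 10>8; P3→Y gives 8>4]
(D,Q,Y): not NE [P1→B gives 6>5]
(D,Q,Z): not NE [P1→C gives 9>4; P2→P gives 10>9; P3→Y gives 8>6]
(D,Q,W): not NE [P1→C gives 6>0; P2→P gives 5>1; P3→Y gives 8>4]

Nash profiles: (D,P,X), (D,P,Z)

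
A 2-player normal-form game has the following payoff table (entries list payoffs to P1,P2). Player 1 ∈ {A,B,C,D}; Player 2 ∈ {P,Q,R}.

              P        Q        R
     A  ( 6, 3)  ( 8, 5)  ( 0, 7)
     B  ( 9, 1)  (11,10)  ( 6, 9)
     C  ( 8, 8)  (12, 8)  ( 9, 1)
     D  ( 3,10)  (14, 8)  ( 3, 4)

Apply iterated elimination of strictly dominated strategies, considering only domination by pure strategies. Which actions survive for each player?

Remaining: P1:{B,C,D} P2:{P,Q}

P1 drop A (B beats it: P:9>6 Q:11>8 R:6>0)
P2 drop R (Q beats it: B:10>9 C:8>1 D:8>4)
P1→{B,C,D} P2→{P,Q}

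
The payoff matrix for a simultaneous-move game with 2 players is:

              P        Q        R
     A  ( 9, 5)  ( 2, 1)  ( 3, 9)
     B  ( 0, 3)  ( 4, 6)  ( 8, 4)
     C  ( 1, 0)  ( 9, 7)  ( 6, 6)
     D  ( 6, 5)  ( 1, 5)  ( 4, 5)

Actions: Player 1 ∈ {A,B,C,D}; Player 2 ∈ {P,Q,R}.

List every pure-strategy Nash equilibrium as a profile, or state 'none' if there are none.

(A,P): not NE [P2→R gives 9>5]
(A,Q): not NE [P1→C gives 9>2; P2→R gives 9>1]
(A,R): not NE [P1→B gives 8>3]
(B,P): not NE [P1→A gives 9>0; P2→Q gives 6>3]
(B,Q): not NE [P1→C gives 9>4]
(B,R): not NE [P2→Q gives 6>4]
(C,P): not NE [P1→A gives 9>1; P2→Q gives 7>0]
(C,Q): NE
(C,R): not NE [P1→B gives 8>6; P2→Q gives 7>6]
(D,P): not NE [P1→A gives 9>6]
(D,Q): not NE [P1→C gives 9>1]
(D,R): not NE [P1→B gives 8>4]

PSNE = {(C,Q)}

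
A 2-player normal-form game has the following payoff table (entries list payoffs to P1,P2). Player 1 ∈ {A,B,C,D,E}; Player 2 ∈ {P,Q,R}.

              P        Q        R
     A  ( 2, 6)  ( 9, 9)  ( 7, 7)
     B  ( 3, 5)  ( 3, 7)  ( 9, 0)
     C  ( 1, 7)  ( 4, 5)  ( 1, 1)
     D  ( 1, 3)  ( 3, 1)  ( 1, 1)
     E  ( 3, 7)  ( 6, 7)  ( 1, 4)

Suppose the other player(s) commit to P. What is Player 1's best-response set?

u_1(A vs P) = 2
u_1(B vs P) = 3
u_1(C vs P) = 1
u_1(D vs P) = 1
u_1(E vs P) = 3
max payoff 3 at {B,E}

BR_1 = {B,E}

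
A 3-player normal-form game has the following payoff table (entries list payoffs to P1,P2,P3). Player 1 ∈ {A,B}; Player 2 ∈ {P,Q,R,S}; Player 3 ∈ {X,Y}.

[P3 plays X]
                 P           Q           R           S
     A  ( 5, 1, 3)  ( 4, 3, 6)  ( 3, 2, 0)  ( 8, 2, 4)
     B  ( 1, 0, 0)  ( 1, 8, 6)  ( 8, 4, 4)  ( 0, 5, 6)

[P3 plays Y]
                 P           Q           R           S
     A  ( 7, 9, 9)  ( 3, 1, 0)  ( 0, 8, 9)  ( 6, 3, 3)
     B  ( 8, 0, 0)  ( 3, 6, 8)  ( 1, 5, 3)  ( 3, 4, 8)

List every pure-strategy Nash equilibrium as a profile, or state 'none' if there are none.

Nash profiles: (A,Q,X), (B,Q,Y)

(A,P,X): not NE [P2→Q gives 3>1; P3→Y gives 9>3]
(A,P,Y): not NE [P1→B gives 8>7]
(A,Q,X): NE
(A,Q,Y): not NE [P2→P gives 9>1; P3→X gives 6>0]
(A,R,X): not NE [P1→B gives 8>3; P2→Q gives 3>2; P3→Y gives 9>0]
(A,R,Y): not NE [P1→B gives 1>0; P2→P gives 9>8]
(A,S,X): not NE [P2→Q gives 3>2]
(A,S,Y): not NE [P2→P gives 9>3; P3→X gives 4>3]
(B,P,X): not NE [P1→A gives 5>1; P2→Q gives 8>0]
(B,P,Y): not NE [P2→Q gives 6>0]
(B,Q,X): not NE [P1→A gives 4>1; P3→Y gives 8>6]
(B,Q,Y): NE
(B,R,X): not NE [P2→Q gives 8>4]
(B,R,Y): not NE [P2→Q gives 6>5; P3→X gives 4>3]
(B,S,X): not NE [P1→A gives 8>0; P2→Q gives 8>5; P3→Y gives 8>6]
(B,S,Y): not NE [P1→A gives 6>3; P2→Q gives 6>4]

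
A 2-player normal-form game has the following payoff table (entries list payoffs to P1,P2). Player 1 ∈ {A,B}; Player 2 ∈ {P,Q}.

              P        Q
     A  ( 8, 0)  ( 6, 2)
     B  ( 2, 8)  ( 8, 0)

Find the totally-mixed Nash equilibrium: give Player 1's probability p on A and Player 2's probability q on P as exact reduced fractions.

P1 indiff ⇒ q·8+(1-q)·6 = q·2+(1-q)·8 ⇒ q(6) = (1-q)(2) ⇒ q = 1/4
P2 indiff ⇒ p·0+(1-p)·8 = p·2+(1-p)·0 ⇒ p(-2) = (1-p)(-8) ⇒ p = 4/5

P1 mixes 4/5 on A; P2 mixes 1/4 on P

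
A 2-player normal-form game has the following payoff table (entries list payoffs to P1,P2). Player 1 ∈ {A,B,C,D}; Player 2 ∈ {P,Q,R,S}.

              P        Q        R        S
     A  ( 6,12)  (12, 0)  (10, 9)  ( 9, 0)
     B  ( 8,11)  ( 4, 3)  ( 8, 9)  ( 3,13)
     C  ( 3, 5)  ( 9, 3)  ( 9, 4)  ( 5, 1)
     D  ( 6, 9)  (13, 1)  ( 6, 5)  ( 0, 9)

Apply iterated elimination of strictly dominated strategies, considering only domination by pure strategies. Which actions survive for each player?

P1 drop C (A beats it: P:6>3 Q:12>9 R:10>9 S:9>5)
P2 drop Q (P beats it: A:12>0 B:11>3 D:9>1)
P1 drop D (B beats it: P:8>6 R:8>6 S:3>0)
P2 drop R (P beats it: A:12>9 B:11>9)
P1→{A,B} P2→{P,S}

Remaining: P1:{A,B} P2:{P,S}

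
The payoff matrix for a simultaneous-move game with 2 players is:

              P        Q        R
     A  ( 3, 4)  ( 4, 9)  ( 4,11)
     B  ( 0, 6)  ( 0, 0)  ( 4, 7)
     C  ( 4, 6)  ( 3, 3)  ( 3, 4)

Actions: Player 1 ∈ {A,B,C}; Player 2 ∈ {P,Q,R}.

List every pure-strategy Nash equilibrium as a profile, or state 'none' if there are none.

(A,P): not NE [P1→C gives 4>3; P2→R gives 11>4]
(A,Q): not NE [P2→R gives 11>9]
(A,R): NE
(B,P): not NE [P1→C gives 4>0; P2→R gives 7>6]
(B,Q): not NE [P1→A gives 4>0; P2→R gives 7>0]
(B,R): NE
(C,P): NE
(C,Q): not NE [P1→A gives 4>3; P2→P gives 6>3]
(C,R): not NE [P1→B gives 4>3; P2→P gives 6>4]

Nash profiles: (A,R), (B,R), (C,P)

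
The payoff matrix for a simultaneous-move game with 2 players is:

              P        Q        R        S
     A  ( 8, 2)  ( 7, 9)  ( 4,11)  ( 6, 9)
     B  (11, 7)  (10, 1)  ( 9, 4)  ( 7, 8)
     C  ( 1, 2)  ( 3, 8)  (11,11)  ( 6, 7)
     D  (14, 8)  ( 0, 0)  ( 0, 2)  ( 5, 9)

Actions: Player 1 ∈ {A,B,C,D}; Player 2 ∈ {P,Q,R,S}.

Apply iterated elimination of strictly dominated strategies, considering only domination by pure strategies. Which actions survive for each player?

IESDS → P1:{B,C} P2:{R,S}

P1 drop A (B beats it: P:11>8 Q:10>7 R:9>4 S:7>6)
P2 drop P (S beats it: B:8>7 C:7>2 D:9>8)
P1 drop D (B beats it: Q:10>0 R:9>0 S:7>5)
P2 drop Q (R beats it: B:4>1 C:11>8)
P1→{B,C} P2→{R,S}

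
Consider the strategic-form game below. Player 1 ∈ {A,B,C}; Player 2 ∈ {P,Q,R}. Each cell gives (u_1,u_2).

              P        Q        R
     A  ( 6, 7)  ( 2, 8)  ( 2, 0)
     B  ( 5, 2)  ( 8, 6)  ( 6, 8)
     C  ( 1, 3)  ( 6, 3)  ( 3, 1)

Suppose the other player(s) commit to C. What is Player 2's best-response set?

u_2(P vs C) = 3
u_2(Q vs C) = 3
u_2(R vs C) = 1
max payoff 3 at {P,Q}

P2 best: {P,Q}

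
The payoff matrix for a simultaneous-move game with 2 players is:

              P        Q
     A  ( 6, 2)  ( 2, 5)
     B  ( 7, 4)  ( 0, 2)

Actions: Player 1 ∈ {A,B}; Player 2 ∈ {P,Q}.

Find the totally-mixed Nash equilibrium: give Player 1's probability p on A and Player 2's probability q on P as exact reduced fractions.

P1 indiff ⇒ q·6+(1-q)·2 = q·7+(1-q)·0 ⇒ q(-1) = (1-q)(-2) ⇒ q = 2/3
P2 indiff ⇒ p·2+(1-p)·4 = p·5+(1-p)·2 ⇒ p(-3) = (1-p)(-2) ⇒ p = 2/5

p=2/5, q=2/3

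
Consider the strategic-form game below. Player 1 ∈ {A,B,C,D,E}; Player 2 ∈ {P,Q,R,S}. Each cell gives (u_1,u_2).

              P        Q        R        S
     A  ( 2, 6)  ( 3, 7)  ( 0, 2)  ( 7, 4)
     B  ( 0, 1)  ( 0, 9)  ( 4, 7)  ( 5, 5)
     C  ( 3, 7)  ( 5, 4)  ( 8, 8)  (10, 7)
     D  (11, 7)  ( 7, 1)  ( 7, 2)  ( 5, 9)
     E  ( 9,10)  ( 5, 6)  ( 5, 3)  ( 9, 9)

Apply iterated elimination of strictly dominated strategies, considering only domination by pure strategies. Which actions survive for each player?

Survivors P1:{C,D,E} P2:{P,R,S}

P1 drop A (C beats it: P:3>2 Q:5>3 R:8>0 S:10>7)
P1 drop B (C beats it: P:3>0 Q:5>0 R:8>4 S:10>5)
P2 drop Q (P beats it: C:7>4 D:7>1 E:10>6)
P1→{C,D,E} P2→{P,R,S}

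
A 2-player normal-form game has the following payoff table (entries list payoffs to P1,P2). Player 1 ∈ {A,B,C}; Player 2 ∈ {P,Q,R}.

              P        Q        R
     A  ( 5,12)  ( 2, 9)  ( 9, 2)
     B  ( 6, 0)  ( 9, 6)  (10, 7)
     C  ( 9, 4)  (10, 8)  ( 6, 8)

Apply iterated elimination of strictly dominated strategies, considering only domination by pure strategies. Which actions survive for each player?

Survivors P1:{B,C} P2:{Q,R}

P1 drop A (B beats it: P:6>5 Q:9>2 R:10>9)
P2 drop P (Q beats it: B:6>0 C:8>4)
P1→{B,C} P2→{Q,R}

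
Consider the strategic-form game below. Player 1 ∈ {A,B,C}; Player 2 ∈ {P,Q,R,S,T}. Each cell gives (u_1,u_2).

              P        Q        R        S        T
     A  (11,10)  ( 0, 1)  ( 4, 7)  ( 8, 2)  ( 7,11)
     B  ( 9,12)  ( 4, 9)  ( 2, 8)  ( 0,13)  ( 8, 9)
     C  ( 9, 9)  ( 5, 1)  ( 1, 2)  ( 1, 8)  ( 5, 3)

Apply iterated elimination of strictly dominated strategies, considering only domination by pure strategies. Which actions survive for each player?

P2 drop Q (P beats it: A:10>1 B:12>9 C:9>1)
P1 drop C (A beats it: P:11>9 R:4>1 S:8>1 T:7>5)
P2 drop R (P beats it: A:10>7 B:12>8)
P1→{A,B} P2→{P,S,T}

Remaining: P1:{A,B} P2:{P,S,T}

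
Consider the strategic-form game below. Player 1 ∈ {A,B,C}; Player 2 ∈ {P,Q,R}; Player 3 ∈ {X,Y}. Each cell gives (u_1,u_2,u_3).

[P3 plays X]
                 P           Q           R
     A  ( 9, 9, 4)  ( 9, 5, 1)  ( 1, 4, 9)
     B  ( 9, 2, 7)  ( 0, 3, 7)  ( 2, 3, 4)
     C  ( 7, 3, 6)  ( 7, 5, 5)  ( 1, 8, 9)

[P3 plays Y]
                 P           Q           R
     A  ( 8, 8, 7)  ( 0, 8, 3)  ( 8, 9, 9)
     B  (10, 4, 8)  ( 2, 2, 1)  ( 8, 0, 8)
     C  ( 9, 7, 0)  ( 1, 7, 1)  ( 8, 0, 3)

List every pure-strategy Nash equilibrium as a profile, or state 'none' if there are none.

(A,P,X): not NE [P3→Y gives 7>4]
(A,P,Y): not NE [P1→B gives 10>8; P2→R gives 9>8]
(A,Q,X): not NE [P2→P gives 9>5; P3→Y gives 3>1]
(A,Q,Y): not NE [P1→B gives 2>0; P2→R gives 9>8]
(A,R,X): not NE [P1→B gives 2>1; P2→P gives 9>4]
(A,R,Y): NE
(B,P,X): not NE [P2→R gives 3>2; P3→Y gives 8>7]
(B,P,Y): NE
(B,Q,X): not NE [P1→A gives 9>0]
(B,Q,Y): not NE [P2→P gives 4>2; P3→X gives 7>1]
(B,R,X): not NE [P3→Y gives 8>4]
(B,R,Y): not NE [P2→P gives 4>0]
(C,P,X): not NE [P1→B gives 9>7; P2→R gives 8>3]
(C,P,Y): not NE [P1→B gives 10>9; P3→X gives 6>0]
(C,Q,X): not NE [P1→A gives 9>7; P2→R gives 8>5]
(C,Q,Y): not NE [P1→B gives 2>1; P3→X gives 5>1]
(C,R,X): not NE [P1→B gives 2>1]
(C,R,Y): not NE [P2→Q gives 7>0; P3→X gives 9>3]

Nash profiles: (A,R,Y), (B,P,Y)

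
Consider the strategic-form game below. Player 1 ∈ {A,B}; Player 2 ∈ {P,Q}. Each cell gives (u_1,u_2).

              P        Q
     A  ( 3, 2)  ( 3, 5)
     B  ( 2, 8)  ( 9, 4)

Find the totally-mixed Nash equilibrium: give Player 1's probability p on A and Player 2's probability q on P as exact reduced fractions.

p=4/7, q=6/7

P1 indiff ⇒ q·3+(1-q)·3 = q·2+(1-q)·9 ⇒ q(1) = (1-q)(6) ⇒ q = 6/7
P2 indiff ⇒ p·2+(1-p)·8 = p·5+(1-p)·4 ⇒ p(-3) = (1-p)(-4) ⇒ p = 4/7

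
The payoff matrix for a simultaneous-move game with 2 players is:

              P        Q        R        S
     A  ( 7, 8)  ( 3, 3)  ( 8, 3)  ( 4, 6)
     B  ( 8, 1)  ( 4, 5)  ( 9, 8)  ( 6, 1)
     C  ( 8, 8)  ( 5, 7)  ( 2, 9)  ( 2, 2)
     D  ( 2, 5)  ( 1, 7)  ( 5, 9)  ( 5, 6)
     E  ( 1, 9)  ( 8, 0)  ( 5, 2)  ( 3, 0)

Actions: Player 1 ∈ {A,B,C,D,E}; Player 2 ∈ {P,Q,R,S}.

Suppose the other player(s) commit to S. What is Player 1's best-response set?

u_1(A vs S) = 4
u_1(B vs S) = 6
u_1(C vs S) = 2
u_1(D vs S) = 5
u_1(E vs S) = 3
max payoff 6 at {B}

argmax u_1 = {B}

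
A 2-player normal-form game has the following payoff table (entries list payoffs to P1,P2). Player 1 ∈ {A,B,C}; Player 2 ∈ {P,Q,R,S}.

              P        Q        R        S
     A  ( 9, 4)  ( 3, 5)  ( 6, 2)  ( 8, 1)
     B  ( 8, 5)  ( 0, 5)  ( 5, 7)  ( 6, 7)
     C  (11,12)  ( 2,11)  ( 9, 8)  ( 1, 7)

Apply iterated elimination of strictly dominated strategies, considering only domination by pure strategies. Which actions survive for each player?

P1 drop B (A beats it: P:9>8 Q:3>0 R:6>5 S:8>6)
P2 drop R (P beats it: A:4>2 C:12>8)
P2 drop S (P beats it: A:4>1 C:12>7)
P1→{A,C} P2→{P,Q}

IESDS → P1:{A,C} P2:{P,Q}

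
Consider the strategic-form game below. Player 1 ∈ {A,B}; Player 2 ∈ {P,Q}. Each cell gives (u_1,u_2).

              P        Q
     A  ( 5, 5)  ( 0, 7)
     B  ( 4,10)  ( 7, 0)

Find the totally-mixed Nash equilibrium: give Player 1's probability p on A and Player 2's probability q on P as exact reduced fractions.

P1 indiff ⇒ q·5+(1-q)·0 = q·4+(1-q)·7 ⇒ q(1) = (1-q)(7) ⇒ q = 7/8
P2 indiff ⇒ p·5+(1-p)·10 = p·7+(1-p)·0 ⇒ p(-2) = (1-p)(-10) ⇒ p = 5/6

p=5/6, q=7/8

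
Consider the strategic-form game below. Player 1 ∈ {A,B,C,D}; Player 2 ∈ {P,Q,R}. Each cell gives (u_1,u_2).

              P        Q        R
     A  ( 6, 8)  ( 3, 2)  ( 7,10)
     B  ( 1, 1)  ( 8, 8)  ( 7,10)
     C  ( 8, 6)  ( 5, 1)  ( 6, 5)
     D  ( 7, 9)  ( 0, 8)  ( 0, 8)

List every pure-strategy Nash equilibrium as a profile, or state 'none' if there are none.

Nash profiles: (A,R), (B,R), (C,P)

(A,P): not NE [P1→C gives 8>6; P2→R gives 10>8]
(A,Q): not NE [P1→B gives 8>3; P2→R gives 10>2]
(A,R): NE
(B,P): not NE [P1→C gives 8>1; P2→R gives 10>1]
(B,Q): not NE [P2→R gives 10>8]
(B,R): NE
(C,P): NE
(C,Q): not NE [P1→B gives 8>5; P2→P gives 6>1]
(C,R): not NE [P1→B gives 7>6; P2→P gives 6>5]
(D,P): not NE [P1→C gives 8>7]
(D,Q): not NE [P1→B gives 8>0; P2→P gives 9>8]
(D,R): not NE [P1→B gives 7>0; P2→P gives 9>8]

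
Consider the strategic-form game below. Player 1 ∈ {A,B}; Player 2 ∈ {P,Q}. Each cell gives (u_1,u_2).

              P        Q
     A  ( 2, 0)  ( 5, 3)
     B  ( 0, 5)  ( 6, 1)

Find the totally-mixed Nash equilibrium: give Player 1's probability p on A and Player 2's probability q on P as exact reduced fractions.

(p,q) = (4/7, 1/3)

P1 indiff ⇒ q·2+(1-q)·5 = q·0+(1-q)·6 ⇒ q(2) = (1-q)(1) ⇒ q = 1/3
P2 indiff ⇒ p·0+(1-p)·5 = p·3+(1-p)·1 ⇒ p(-3) = (1-p)(-4) ⇒ p = 4/7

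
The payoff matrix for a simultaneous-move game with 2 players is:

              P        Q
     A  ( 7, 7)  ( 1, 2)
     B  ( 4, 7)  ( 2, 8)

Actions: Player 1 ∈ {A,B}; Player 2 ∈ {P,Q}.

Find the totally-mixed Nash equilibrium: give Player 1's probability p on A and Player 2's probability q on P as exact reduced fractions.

P1 indiff ⇒ q·7+(1-q)·1 = q·4+(1-q)·2 ⇒ q(3) = (1-q)(1) ⇒ q = 1/4
P2 indiff ⇒ p·7+(1-p)·7 = p·2+(1-p)·8 ⇒ p(5) = (1-p)(1) ⇒ p = 1/6

P1 mixes 1/6 on A; P2 mixes 1/4 on P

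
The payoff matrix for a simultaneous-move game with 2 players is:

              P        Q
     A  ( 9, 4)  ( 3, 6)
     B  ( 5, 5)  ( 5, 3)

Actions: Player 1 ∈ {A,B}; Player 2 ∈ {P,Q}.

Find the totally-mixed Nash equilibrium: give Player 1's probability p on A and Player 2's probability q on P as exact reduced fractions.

P1 indiff ⇒ q·9+(1-q)·3 = q·5+(1-q)·5 ⇒ q(4) = (1-q)(2) ⇒ q = 1/3
P2 indiff ⇒ p·4+(1-p)·5 = p·6+(1-p)·3 ⇒ p(-2) = (1-p)(-2) ⇒ p = 1/2

(p,q) = (1/2, 1/3)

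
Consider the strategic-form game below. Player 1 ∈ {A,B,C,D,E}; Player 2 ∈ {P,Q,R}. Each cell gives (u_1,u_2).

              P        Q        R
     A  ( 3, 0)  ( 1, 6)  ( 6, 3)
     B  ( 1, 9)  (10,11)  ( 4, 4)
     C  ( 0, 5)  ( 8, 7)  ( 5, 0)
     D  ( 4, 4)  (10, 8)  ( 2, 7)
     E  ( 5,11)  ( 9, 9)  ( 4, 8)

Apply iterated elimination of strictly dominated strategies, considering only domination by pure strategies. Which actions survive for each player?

Survivors P1:{B,D,E} P2:{P,Q}

P2 drop R (Q beats it: A:6>3 B:11>4 C:7>0 D:8>7 E:9>8)
P1 drop A (D beats it: P:4>3 Q:10>1)
P1 drop C (B beats it: P:1>0 Q:10>8)
P1→{B,D,E} P2→{P,Q}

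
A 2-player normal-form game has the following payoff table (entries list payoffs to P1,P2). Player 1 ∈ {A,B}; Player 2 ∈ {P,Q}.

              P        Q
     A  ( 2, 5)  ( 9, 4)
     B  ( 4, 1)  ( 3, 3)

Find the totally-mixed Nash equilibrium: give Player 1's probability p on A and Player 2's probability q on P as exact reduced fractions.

P1 mixes 2/3 on A; P2 mixes 3/4 on P

P1 indiff ⇒ q·2+(1-q)·9 = q·4+(1-q)·3 ⇒ q(-2) = (1-q)(-6) ⇒ q = 3/4
P2 indiff ⇒ p·5+(1-p)·1 = p·4+(1-p)·3 ⇒ p(1) = (1-p)(2) ⇒ p = 2/3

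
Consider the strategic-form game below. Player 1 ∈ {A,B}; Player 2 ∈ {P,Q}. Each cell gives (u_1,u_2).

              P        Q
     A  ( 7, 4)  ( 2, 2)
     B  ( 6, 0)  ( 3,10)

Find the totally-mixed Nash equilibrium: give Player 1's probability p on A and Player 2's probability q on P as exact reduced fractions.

p=5/6, q=1/2

P1 indiff ⇒ q·7+(1-q)·2 = q·6+(1-q)·3 ⇒ q(1) = (1-q)(1) ⇒ q = 1/2
P2 indiff ⇒ p·4+(1-p)·0 = p·2+(1-p)·10 ⇒ p(2) = (1-p)(10) ⇒ p = 5/6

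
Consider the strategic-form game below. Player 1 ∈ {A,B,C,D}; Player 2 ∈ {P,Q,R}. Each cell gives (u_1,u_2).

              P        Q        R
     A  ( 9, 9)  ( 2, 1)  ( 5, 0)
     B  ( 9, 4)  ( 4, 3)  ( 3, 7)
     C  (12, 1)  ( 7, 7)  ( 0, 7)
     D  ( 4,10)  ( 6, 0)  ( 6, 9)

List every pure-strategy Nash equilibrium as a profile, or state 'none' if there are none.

(A,P): not NE [P1→C gives 12>9]
(A,Q): not NE [P1→C gives 7>2; P2→P gives 9>1]
(A,R): not NE [P1→D gives 6>5; P2→P gives 9>0]
(B,P): not NE [P1→C gives 12>9; P2→R gives 7>4]
(B,Q): not NE [P1→C gives 7>4; P2→R gives 7>3]
(B,R): not NE [P1→D gives 6>3]
(C,P): not NE [P2→R gives 7>1]
(C,Q): NE
(C,R): not NE [P1→D gives 6>0]
(D,P): not NE [P1→C gives 12>4]
(D,Q): not NE [P1→C gives 7>6; P2→P gives 10>0]
(D,R): not NE [P2→P gives 10>9]

NE set: (C,Q)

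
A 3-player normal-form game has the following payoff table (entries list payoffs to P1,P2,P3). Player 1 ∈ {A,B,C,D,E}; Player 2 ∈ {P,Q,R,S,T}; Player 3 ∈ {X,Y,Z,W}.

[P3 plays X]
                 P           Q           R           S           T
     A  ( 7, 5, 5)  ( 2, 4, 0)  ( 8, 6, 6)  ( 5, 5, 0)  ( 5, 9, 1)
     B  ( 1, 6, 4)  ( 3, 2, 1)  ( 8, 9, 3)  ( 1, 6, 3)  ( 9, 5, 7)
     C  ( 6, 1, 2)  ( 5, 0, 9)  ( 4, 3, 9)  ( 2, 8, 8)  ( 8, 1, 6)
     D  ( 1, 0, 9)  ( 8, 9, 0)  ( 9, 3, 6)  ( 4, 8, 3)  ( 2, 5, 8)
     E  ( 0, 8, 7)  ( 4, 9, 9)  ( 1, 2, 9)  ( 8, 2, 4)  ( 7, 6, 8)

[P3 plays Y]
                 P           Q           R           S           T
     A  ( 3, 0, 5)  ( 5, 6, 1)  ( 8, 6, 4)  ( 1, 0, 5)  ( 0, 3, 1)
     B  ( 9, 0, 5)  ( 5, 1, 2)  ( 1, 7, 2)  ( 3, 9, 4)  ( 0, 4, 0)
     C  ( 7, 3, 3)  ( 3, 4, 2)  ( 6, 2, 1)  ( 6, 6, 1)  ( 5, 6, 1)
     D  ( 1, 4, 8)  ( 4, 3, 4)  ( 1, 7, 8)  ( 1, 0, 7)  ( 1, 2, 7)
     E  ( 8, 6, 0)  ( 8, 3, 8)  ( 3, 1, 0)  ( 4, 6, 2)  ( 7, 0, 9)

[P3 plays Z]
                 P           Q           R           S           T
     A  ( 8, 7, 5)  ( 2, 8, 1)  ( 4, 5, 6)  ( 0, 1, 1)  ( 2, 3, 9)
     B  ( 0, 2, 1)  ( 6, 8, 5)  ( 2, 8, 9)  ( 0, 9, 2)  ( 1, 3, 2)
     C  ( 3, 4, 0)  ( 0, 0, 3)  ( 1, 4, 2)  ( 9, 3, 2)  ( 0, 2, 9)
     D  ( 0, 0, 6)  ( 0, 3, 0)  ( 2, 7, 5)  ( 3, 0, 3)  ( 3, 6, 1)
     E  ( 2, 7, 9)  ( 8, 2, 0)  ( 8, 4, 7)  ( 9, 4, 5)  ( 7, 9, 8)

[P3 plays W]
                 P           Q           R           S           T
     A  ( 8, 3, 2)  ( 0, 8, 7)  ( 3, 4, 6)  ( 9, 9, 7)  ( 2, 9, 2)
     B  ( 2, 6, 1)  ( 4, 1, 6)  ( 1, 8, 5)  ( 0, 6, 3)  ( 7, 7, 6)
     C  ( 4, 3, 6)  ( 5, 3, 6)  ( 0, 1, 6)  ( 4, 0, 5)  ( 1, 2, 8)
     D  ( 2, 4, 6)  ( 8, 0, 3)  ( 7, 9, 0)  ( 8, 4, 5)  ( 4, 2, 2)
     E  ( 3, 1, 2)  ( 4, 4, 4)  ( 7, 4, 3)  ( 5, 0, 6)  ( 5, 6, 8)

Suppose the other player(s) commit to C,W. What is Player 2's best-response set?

argmax u_2 = {P,Q}

u_2(P vs C,W) = 3
u_2(Q vs C,W) = 3
u_2(R vs C,W) = 1
u_2(S vs C,W) = 0
u_2(T vs C,W) = 2
max payoff 3 at {P,Q}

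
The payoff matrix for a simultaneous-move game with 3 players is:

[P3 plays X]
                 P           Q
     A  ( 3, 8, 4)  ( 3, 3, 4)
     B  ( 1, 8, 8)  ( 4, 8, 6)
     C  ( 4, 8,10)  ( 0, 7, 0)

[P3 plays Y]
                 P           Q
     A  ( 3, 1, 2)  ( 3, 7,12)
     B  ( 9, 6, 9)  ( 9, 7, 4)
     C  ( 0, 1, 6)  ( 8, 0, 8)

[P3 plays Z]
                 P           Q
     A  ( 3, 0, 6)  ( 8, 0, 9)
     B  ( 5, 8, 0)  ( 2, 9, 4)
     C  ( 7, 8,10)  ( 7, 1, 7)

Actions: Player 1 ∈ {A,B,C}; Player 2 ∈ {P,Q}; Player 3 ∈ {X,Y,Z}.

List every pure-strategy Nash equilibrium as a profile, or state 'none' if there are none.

(A,P,X): not NE [P1→C gives 4>3; P3→Z gives 6>4]
(A,P,Y): not NE [P1→B gives 9>3; P2→Q gives 7>1; P3→Z gives 6>2]
(A,P,Z): not NE [P1→C gives 7>3]
(A,Q,X): not NE [P1→B gives 4>3; P2→P gives 8>3; P3→Y gives 12>4]
(A,Q,Y): not NE [P1→B gives 9>3]
(A,Q,Z): not NE [P3→Y gives 12>9]
(B,P,X): not NE [P1→C gives 4>1; P3→Y gives 9>8]
(B,P,Y): not NE [P2→Q gives 7>6]
(B,P,Z): not NE [P1→C gives 7>5; P2→Q gives 9>8; P3→Y gives 9>0]
(B,Q,X): NE
(B,Q,Y): not NE [P3→X gives 6>4]
(B,Q,Z): not NE [P1→A gives 8>2; P3→X gives 6>4]
(C,P,X): NE
(C,P,Y): not NE [P1→B gives 9>0; P3→Z gives 10>6]
(C,P,Z): NE
(C,Q,X): not NE [P1→B gives 4>0; P2→P gives 8>7; P3→Y gives 8>0]
(C,Q,Y): not NE [P1→B gives 9>8; P2→P gives 1>0]
(C,Q,Z): not NE [P1→A gives 8>7; P2→P gives 8>1; P3→Y gives 8>7]

PSNE = {(B,Q,X), (C,P,X), (C,P,Z)}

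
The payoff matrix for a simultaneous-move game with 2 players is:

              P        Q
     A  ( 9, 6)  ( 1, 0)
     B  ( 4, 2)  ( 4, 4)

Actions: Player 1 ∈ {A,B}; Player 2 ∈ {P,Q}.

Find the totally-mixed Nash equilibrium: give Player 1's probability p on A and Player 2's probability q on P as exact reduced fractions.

p=1/4, q=3/8

P1 indiff ⇒ q·9+(1-q)·1 = q·4+(1-q)·4 ⇒ q(5) = (1-q)(3) ⇒ q = 3/8
P2 indiff ⇒ p·6+(1-p)·2 = p·0+(1-p)·4 ⇒ p(6) = (1-p)(2) ⇒ p = 1/4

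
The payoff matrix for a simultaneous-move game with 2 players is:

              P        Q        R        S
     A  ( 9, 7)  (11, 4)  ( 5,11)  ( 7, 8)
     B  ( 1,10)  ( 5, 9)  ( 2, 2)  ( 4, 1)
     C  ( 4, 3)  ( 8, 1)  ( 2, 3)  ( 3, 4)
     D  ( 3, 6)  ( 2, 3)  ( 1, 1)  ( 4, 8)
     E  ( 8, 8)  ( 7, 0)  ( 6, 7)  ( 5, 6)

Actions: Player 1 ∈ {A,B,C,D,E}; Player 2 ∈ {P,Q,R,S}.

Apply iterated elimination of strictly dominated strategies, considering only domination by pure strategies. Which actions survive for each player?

P1 drop B (A beats it: P:9>1 Q:11>5 R:5>2 S:7>4)
P1 drop C (A beats it: P:9>4 Q:11>8 R:5>2 S:7>3)
P1 drop D (A beats it: P:9>3 Q:11>2 R:5>1 S:7>4)
P2 drop Q (P beats it: A:7>4 E:8>0)
P2 drop S (R beats it: A:11>8 E:7>6)
P1→{A,E} P2→{P,R}

Survivors P1:{A,E} P2:{P,R}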